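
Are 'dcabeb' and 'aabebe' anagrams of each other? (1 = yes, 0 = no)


Sort characters of 'dcabeb': 'abbcde'
Sort characters of 'aabebe': 'aabbee'
Sorted forms differ -> they are NOT anagrams
Result: 0

0


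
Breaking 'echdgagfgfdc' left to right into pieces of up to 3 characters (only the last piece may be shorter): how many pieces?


'echdgagfgfdc' has 12 characters.
Chunking with max size 3:
  Chunk 1: 'ech' (positions 0-2)
  Chunk 2: 'dga' (positions 3-5)
  Chunk 3: 'gfg' (positions 6-8)
  Chunk 4: 'fdc' (positions 9-11)
Total chunks: ceil(12 / 3) = 4

4


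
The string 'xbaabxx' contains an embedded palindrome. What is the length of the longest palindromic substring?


Scanning 'xbaabxx' for palindromic substrings.
Substring at positions 0-5: 'xbaabx'.
Check: reverse('xbaabx') = 'xbaabx' -> palindrome confirmed.
Neighbouring characters ('-' / 'x') break symmetry, so it cannot extend further.
No longer palindromic substring exists; longest length = 6

6


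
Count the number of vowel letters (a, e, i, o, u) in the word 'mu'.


Scanning each character of 'mu':
  Position 1: 'm' -> consonant (running count: 0)
  Position 2: 'u' -> vowel (running count: 1)
Total vowels: 1

1


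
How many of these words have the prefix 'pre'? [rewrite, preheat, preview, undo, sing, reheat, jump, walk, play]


Checking each word for prefix 'pre':
  'rewrite' -> no (count: 0)
  'preheat' -> YES, starts with 'pre' (count: 1)
  'preview' -> YES, starts with 'pre' (count: 2)
  'undo' -> no (count: 2)
  'sing' -> no (count: 2)
  'reheat' -> no (count: 2)
  'jump' -> no (count: 2)
  'walk' -> no (count: 2)
  'play' -> no (count: 2)
Total with prefix 'pre': 2

2


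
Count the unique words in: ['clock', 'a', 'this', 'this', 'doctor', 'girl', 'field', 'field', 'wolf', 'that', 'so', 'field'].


Listing all tokens and tracking unique types:
  Token 1: 'clock' -> NEW (unique so far: 1)
  Token 2: 'a' -> NEW (unique so far: 2)
  Token 3: 'this' -> NEW (unique so far: 3)
  Token 4: 'this' -> duplicate (unique so far: 3)
  Token 5: 'doctor' -> NEW (unique so far: 4)
  Token 6: 'girl' -> NEW (unique so far: 5)
  Token 7: 'field' -> NEW (unique so far: 6)
  Token 8: 'field' -> duplicate (unique so far: 6)
  Token 9: 'wolf' -> NEW (unique so far: 7)
  Token 10: 'that' -> NEW (unique so far: 8)
  Token 11: 'so' -> NEW (unique so far: 9)
  Token 12: 'field' -> duplicate (unique so far: 9)
Unique types: ('a', 'clock', 'doctor', 'field', 'girl', 'so', 'that', 'this', 'wolf')
Vocabulary size: 9

9


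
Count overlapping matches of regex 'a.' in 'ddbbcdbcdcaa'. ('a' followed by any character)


Pattern: a. means 'a' followed by any character.
Scanning 'ddbbcdbcdcaa' position-by-position:
  Pos 0: window 'dd' -> no
  Pos 1: window 'db' -> no
  Pos 2: window 'bb' -> no
  Pos 3: window 'bc' -> no
  Pos 4: window 'cd' -> no
  Pos 5: window 'db' -> no
  Pos 6: window 'bc' -> no
  Pos 7: window 'cd' -> no
  Pos 8: window 'dc' -> no
  Pos 9: window 'ca' -> no
  Pos 10: window 'aa' -> MATCH
  Pos 11: window 'a' -> no
Total matches: 1

1


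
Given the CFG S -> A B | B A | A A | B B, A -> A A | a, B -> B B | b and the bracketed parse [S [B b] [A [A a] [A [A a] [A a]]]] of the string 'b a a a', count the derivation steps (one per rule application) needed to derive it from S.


Every bracketed nonterminal node [X ...] in the tree is produced by exactly one rule application.
Reading the tree off as a leftmost derivation:
  Step 1: S  =>  B A   (applied S -> B A)
  Step 2: B A  =>  b A   (applied B -> b)
  Step 3: b A  =>  b A A   (applied A -> A A)
  Step 4: b A A  =>  b a A   (applied A -> a)
  Step 5: b a A  =>  b a A A   (applied A -> A A)
  Step 6: b a A A  =>  b a a A   (applied A -> a)
  Step 7: b a a A  =>  b a a a   (applied A -> a)
Final yield: b a a a
Total rewrite steps: 7

7


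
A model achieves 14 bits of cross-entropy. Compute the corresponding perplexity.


Perplexity formula: PP = 2^H
H = 14
PP = 2^14
PP = 2^14 = 16384

16384


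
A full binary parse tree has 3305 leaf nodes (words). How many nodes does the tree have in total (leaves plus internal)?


Leaf nodes (terminals): 3305
Internal nodes = n - 1 = 3305 - 1 = 3304
Total = leaves + internal = 3305 + 3304 = 6609

6609


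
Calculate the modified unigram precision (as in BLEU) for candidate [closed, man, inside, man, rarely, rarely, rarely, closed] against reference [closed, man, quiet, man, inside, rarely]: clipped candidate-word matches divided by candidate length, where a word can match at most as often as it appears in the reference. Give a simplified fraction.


Reference word counts: {'closed': 1, 'inside': 1, 'man': 2, 'quiet': 1, 'rarely': 1}
Checking each candidate word (with clipping):
  'closed' -> in reference (ref count 1, used 1/1) -> match (matches: 1)
  'man' -> in reference (ref count 2, used 1/2) -> match (matches: 2)
  'inside' -> in reference (ref count 1, used 1/1) -> match (matches: 3)
  'man' -> in reference (ref count 2, used 2/2) -> match (matches: 4)
  'rarely' -> in reference (ref count 1, used 1/1) -> match (matches: 5)
  'rarely' -> ref count 1 already used up (1/1) -> clipped, no match (matches: 5)
  'rarely' -> ref count 1 already used up (1/1) -> clipped, no match (matches: 5)
  'closed' -> ref count 1 already used up (1/1) -> clipped, no match (matches: 5)
Clipped matches: 5, Candidate length: 8
Precision = 5/8

5/8


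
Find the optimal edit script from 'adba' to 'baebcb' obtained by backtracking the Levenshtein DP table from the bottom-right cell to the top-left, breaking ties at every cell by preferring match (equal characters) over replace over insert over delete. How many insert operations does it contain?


Edit distance = 4. Backtracking from cell (4, 6) with preference match > replace > insert > delete,
then listing the resulting alignment 'adba' -> 'baebcb' left to right:
  Step 1: insert 'b' [insertion #1]
  Step 2: keep 'a'
  Step 3: replace d->e
  Step 4: keep 'b'
  Step 5: insert 'c' [insertion #2]
  Step 6: replace a->b
Total insertions: 2

2


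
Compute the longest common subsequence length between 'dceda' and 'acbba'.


DP table for LCS of 'dceda' and 'acbba':
       a  c  b  b  a
    0  0  0  0  0  0
  d 0  0  0  0  0  0
  c 0  0  1  1  1  1
  e 0  0  1  1  1  1
  d 0  0  1  1  1  1
  a 0  1  1  1  1  2
LCS: 'ca'
LCS length = 2

2


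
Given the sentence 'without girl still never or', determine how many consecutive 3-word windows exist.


Word trigrams from [5] words:
  Trigram 1: (without girl still)
  Trigram 2: (girl still never)
  Trigram 3: (still never or)
Total word trigrams: 5 - 2 = 3

3


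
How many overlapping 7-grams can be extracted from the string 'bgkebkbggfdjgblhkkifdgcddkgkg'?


String 'bgkebkbggfdjgblhkkifdgcddkgkg' has length L = 29.
Number of overlapping n-grams = L - n + 1
Substituting: 29 - 7 + 1 = 23

23


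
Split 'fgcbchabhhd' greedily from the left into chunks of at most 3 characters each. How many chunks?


'fgcbchabhhd' has 11 characters.
Chunking with max size 3:
  Chunk 1: 'fgc' (positions 0-2)
  Chunk 2: 'bch' (positions 3-5)
  Chunk 3: 'abh' (positions 6-8)
  Chunk 4: 'hd' (positions 9-10)
Total chunks: ceil(11 / 3) = 4

4


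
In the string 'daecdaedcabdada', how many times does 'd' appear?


Scanning 'daecdaedcabdada' for 'd':
  Position 0: 'd' -> MATCH (count: 1)
  Position 4: 'd' -> MATCH (count: 2)
  Position 7: 'd' -> MATCH (count: 3)
  Position 11: 'd' -> MATCH (count: 4)
  Position 13: 'd' -> MATCH (count: 5)
Total occurrences of 'd': 5

5


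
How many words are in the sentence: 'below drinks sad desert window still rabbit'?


Counting words by splitting on spaces:
  Word 1: 'below'
  Word 2: 'drinks'
  Word 3: 'sad'
  Word 4: 'desert'
  Word 5: 'window'
  Word 6: 'still'
  Word 7: 'rabbit'
Total words: 7

7


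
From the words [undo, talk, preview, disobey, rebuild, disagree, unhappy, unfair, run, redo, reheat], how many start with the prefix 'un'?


Checking each word for prefix 'un':
  'undo' -> YES, starts with 'un' (count: 1)
  'talk' -> no (count: 1)
  'preview' -> no (count: 1)
  'disobey' -> no (count: 1)
  'rebuild' -> no (count: 1)
  'disagree' -> no (count: 1)
  'unhappy' -> YES, starts with 'un' (count: 2)
  'unfair' -> YES, starts with 'un' (count: 3)
  'run' -> no (count: 3)
  'redo' -> no (count: 3)
  'reheat' -> no (count: 3)
Total with prefix 'un': 3

3


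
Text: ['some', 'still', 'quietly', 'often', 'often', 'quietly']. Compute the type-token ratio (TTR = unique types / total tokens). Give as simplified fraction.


Tokens: 6
Unique types: ('often', 'quietly', 'some', 'still') = 4
TTR = 4/6
Simplify: divide both by 2 -> 2/3
TTR = 2/3

2/3


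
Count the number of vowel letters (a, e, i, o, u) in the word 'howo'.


Scanning each character of 'howo':
  Position 1: 'h' -> consonant (running count: 0)
  Position 2: 'o' -> vowel (running count: 1)
  Position 3: 'w' -> consonant (running count: 1)
  Position 4: 'o' -> vowel (running count: 2)
Total vowels: 2

2


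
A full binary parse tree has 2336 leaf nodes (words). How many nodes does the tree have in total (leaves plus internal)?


Leaf nodes (terminals): 2336
Internal nodes = n - 1 = 2336 - 1 = 2335
Total = leaves + internal = 2336 + 2335 = 4671

4671


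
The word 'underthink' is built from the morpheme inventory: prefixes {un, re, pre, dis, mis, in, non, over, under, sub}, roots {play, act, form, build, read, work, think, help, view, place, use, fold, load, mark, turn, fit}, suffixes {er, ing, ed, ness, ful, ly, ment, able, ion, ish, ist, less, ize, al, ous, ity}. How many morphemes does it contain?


Segmenting 'underthink' against the inventory:
  'under' -> prefix (morpheme 1)
  'think' -> root (morpheme 2)
Total morphemes: 2

2


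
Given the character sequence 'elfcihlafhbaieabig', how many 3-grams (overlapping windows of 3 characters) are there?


String 'elfcihlafhbaieabig' has length L = 18.
Number of overlapping n-grams = L - n + 1
Substituting: 18 - 3 + 1 = 16

16


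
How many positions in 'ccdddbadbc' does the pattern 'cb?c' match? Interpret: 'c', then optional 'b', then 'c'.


Pattern: cb?c means 'c', then optional 'b', then 'c'.
Scanning 'ccdddbadbc' position-by-position:
  Pos 0: window 'ccd' -> MATCH
  Pos 1: window 'cdd' -> no
  Pos 2: window 'ddd' -> no
  Pos 3: window 'ddb' -> no
  Pos 4: window 'dba' -> no
  Pos 5: window 'bad' -> no
  Pos 6: window 'adb' -> no
  Pos 7: window 'dbc' -> no
  Pos 8: window 'bc' -> no
  Pos 9: window 'c' -> no
Total matches: 1

1


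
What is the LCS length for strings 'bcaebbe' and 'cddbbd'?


DP table for LCS of 'bcaebbe' and 'cddbbd':
       c  d  d  b  b  d
    0  0  0  0  0  0  0
  b 0  0  0  0  1  1  1
  c 0  1  1  1  1  1  1
  a 0  1  1  1  1  1  1
  e 0  1  1  1  1  1  1
  b 0  1  1  1  2  2  2
  b 0  1  1  1  2  3  3
  e 0  1  1  1  2  3  3
LCS: 'cbb'
LCS length = 3

3


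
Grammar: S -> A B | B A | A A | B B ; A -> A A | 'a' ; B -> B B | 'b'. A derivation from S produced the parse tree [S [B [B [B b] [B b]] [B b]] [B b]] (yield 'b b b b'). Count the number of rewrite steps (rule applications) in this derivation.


Every bracketed nonterminal node [X ...] in the tree is produced by exactly one rule application.
Reading the tree off as a leftmost derivation:
  Step 1: S  =>  B B   (applied S -> B B)
  Step 2: B B  =>  B B B   (applied B -> B B)
  Step 3: B B B  =>  B B B B   (applied B -> B B)
  Step 4: B B B B  =>  b B B B   (applied B -> b)
  Step 5: b B B B  =>  b b B B   (applied B -> b)
  Step 6: b b B B  =>  b b b B   (applied B -> b)
  Step 7: b b b B  =>  b b b b   (applied B -> b)
Final yield: b b b b
Total rewrite steps: 7

7


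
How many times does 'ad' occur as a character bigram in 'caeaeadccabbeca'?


Scanning 'caeaeadccabbeca' for bigram 'ad':
  Position 0: 'ca' -> no
  Position 1: 'ae' -> no
  Position 2: 'ea' -> no
  Position 3: 'ae' -> no
  Position 4: 'ea' -> no
  Position 5: 'ad' -> MATCH
  Position 6: 'dc' -> no
  Position 7: 'cc' -> no
  Position 8: 'ca' -> no
  Position 9: 'ab' -> no
  Position 10: 'bb' -> no
  Position 11: 'be' -> no
  Position 12: 'ec' -> no
  Position 13: 'ca' -> no
Total matches: 1

1


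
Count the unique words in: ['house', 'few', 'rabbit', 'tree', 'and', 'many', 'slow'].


Listing all tokens and tracking unique types:
  Token 1: 'house' -> NEW (unique so far: 1)
  Token 2: 'few' -> NEW (unique so far: 2)
  Token 3: 'rabbit' -> NEW (unique so far: 3)
  Token 4: 'tree' -> NEW (unique so far: 4)
  Token 5: 'and' -> NEW (unique so far: 5)
  Token 6: 'many' -> NEW (unique so far: 6)
  Token 7: 'slow' -> NEW (unique so far: 7)
Unique types: ('and', 'few', 'house', 'many', 'rabbit', 'slow', 'tree')
Vocabulary size: 7

7


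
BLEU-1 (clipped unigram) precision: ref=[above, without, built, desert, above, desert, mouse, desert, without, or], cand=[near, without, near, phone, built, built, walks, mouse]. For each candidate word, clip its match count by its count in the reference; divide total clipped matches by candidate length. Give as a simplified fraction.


Reference word counts: {'above': 2, 'built': 1, 'desert': 3, 'mouse': 1, 'or': 1, 'without': 2}
Checking each candidate word (with clipping):
  'near' -> not in reference -> no match (matches: 0)
  'without' -> in reference (ref count 2, used 1/2) -> match (matches: 1)
  'near' -> not in reference -> no match (matches: 1)
  'phone' -> not in reference -> no match (matches: 1)
  'built' -> in reference (ref count 1, used 1/1) -> match (matches: 2)
  'built' -> ref count 1 already used up (1/1) -> clipped, no match (matches: 2)
  'walks' -> not in reference -> no match (matches: 2)
  'mouse' -> in reference (ref count 1, used 1/1) -> match (matches: 3)
Clipped matches: 3, Candidate length: 8
Precision = 3/8

3/8


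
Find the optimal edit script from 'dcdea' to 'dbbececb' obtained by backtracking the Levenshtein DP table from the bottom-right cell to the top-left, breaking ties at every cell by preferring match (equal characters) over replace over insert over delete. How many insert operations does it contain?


Edit distance = 6. Backtracking from cell (5, 8) with preference match > replace > insert > delete,
then listing the resulting alignment 'dcdea' -> 'dbbececb' left to right:
  Step 1: keep 'd'
  Step 2: insert 'b' [insertion #1]
  Step 3: insert 'b' [insertion #2]
  Step 4: insert 'e' [insertion #3]
  Step 5: keep 'c'
  Step 6: replace d->e
  Step 7: replace e->c
  Step 8: replace a->b
Total insertions: 3

3


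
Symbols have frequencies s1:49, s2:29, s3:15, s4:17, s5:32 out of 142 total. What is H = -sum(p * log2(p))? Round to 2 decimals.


Computing entropy H = -sum(p_i * log2(p_i)):
  s1: p = 49/142 = 0.3451, -p*log2(p) = 0.5297
  s2: p = 29/142 = 0.2042, -p*log2(p) = 0.4680
  s3: p = 15/142 = 0.1056, -p*log2(p) = 0.3426
  s4: p = 17/142 = 0.1197, -p*log2(p) = 0.3666
  s5: p = 32/142 = 0.2254, -p*log2(p) = 0.4845
H = sum of terms = 2.1914
Rounded to 2 decimals: 2.19

2.19


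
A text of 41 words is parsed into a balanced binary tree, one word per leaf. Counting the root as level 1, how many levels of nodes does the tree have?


In a balanced binary tree with n leaves the deepest leaf is ceil(log2(n)) edges below the root,
so counting node levels inclusive of root and leaves gives ceil(log2(n)) + 1 levels.
log2(41) = 5.3576
ceil(5.3576) = 6
levels = 6 + 1 = 7

7


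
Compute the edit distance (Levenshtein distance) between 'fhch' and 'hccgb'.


Building DP table for s1='fhch' (len 4) and s2='hccgb' (len 5):
       h  c  c  g  b
    0  1  2  3  4  5
  f 1  1  2  3  4  5
  h 2  1  2  3  4  5
  c 3  2  1  2  3  4
  h 4  3  2  2  3  4
Edit distance = dp[4][5] = 4

4


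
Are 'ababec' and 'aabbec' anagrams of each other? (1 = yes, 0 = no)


Sort characters of 'ababec': 'aabbce'
Sort characters of 'aabbec': 'aabbce'
Sorted forms match -> they ARE anagrams
Result: 1

1


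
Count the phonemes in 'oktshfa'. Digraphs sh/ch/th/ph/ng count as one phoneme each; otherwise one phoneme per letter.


Parsing 'oktshfa' greedily, digraphs first:
  'o' -> vowel phoneme (phonemes so far: 1)
  'k' -> consonant phoneme (phonemes so far: 2)
  't' -> consonant phoneme (phonemes so far: 3)
  'sh' -> digraph (1 consonant phoneme) (phonemes so far: 4)
  'f' -> consonant phoneme (phonemes so far: 5)
  'a' -> vowel phoneme (phonemes so far: 6)
Total phonemes: 6

6


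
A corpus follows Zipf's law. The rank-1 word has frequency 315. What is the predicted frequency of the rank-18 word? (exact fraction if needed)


Zipf's law: freq(rank) = f1 / rank
f1 = 315, rank = 18
freq = 315 / 18
GCD(315, 18) = 9
Simplified: 35/2

35/2


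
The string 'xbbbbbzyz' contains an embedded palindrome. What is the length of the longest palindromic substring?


Scanning 'xbbbbbzyz' for palindromic substrings.
Substring at positions 1-5: 'bbbbb'.
Check: reverse('bbbbb') = 'bbbbb' -> palindrome confirmed.
Neighbouring characters ('x' / 'z') break symmetry, so it cannot extend further.
No longer palindromic substring exists; longest length = 5

5


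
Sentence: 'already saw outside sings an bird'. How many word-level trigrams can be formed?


Word trigrams from [6] words:
  Trigram 1: (already saw outside)
  Trigram 2: (saw outside sings)
  Trigram 3: (outside sings an)
  Trigram 4: (sings an bird)
Total word trigrams: 6 - 2 = 4

4


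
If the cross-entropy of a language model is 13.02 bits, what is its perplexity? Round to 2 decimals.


Perplexity formula: PP = 2^H
H = 13.02
PP = 2^13.02
Decompose: 2^13.02 = 2^13 * 2^0.02
2^13 = 8192, 2^0.02 ~ 1.0139595
PP ~ 8192 * 1.0139595 = 8306.3562240
Rounded to 2 decimals: 8306.36

8306.36


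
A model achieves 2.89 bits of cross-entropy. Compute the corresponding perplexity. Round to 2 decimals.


Perplexity formula: PP = 2^H
H = 2.89
PP = 2^2.89
Decompose: 2^2.89 = 2^2 * 2^0.89
2^2 = 4, 2^0.89 ~ 1.8531761
PP ~ 4 * 1.8531761 = 7.4127044
Rounded to 2 decimals: 7.41

7.41


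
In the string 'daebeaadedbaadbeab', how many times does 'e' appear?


Scanning 'daebeaadedbaadbeab' for 'e':
  Position 2: 'e' -> MATCH (count: 1)
  Position 4: 'e' -> MATCH (count: 2)
  Position 8: 'e' -> MATCH (count: 3)
  Position 15: 'e' -> MATCH (count: 4)
Total occurrences of 'e': 4

4


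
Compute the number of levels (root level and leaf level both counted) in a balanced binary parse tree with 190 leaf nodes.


In a balanced binary tree with n leaves the deepest leaf is ceil(log2(n)) edges below the root,
so counting node levels inclusive of root and leaves gives ceil(log2(n)) + 1 levels.
log2(190) = 7.5699
ceil(7.5699) = 8
levels = 8 + 1 = 9

9


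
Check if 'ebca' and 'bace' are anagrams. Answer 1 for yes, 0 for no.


Sort characters of 'ebca': 'abce'
Sort characters of 'bace': 'abce'
Sorted forms match -> they ARE anagrams
Result: 1

1


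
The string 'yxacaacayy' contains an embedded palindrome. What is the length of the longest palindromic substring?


Scanning 'yxacaacayy' for palindromic substrings.
Substring at positions 2-7: 'acaaca'.
Check: reverse('acaaca') = 'acaaca' -> palindrome confirmed.
Neighbouring characters ('x' / 'y') break symmetry, so it cannot extend further.
No longer palindromic substring exists; longest length = 6

6


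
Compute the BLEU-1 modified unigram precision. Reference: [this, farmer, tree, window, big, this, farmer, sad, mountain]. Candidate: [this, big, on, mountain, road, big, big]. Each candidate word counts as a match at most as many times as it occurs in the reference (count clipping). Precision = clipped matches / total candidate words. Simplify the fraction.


Reference word counts: {'big': 1, 'farmer': 2, 'mountain': 1, 'sad': 1, 'this': 2, 'tree': 1, 'window': 1}
Checking each candidate word (with clipping):
  'this' -> in reference (ref count 2, used 1/2) -> match (matches: 1)
  'big' -> in reference (ref count 1, used 1/1) -> match (matches: 2)
  'on' -> not in reference -> no match (matches: 2)
  'mountain' -> in reference (ref count 1, used 1/1) -> match (matches: 3)
  'road' -> not in reference -> no match (matches: 3)
  'big' -> ref count 1 already used up (1/1) -> clipped, no match (matches: 3)
  'big' -> ref count 1 already used up (1/1) -> clipped, no match (matches: 3)
Clipped matches: 3, Candidate length: 7
Precision = 3/7

3/7


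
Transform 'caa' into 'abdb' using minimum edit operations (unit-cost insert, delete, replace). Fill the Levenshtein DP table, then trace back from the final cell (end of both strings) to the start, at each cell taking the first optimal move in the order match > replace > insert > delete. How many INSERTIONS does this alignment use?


Edit distance = 4. Backtracking from cell (3, 4) with preference match > replace > insert > delete,
then listing the resulting alignment 'caa' -> 'abdb' left to right:
  Step 1: insert 'a' [insertion #1]
  Step 2: replace c->b
  Step 3: replace a->d
  Step 4: replace a->b
Total insertions: 1

1


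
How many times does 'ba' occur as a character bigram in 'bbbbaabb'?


Scanning 'bbbbaabb' for bigram 'ba':
  Position 0: 'bb' -> no
  Position 1: 'bb' -> no
  Position 2: 'bb' -> no
  Position 3: 'ba' -> MATCH
  Position 4: 'aa' -> no
  Position 5: 'ab' -> no
  Position 6: 'bb' -> no
Total matches: 1

1


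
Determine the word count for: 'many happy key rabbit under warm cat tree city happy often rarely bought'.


Counting words by splitting on spaces:
  Word 1: 'many'
  Word 2: 'happy'
  Word 3: 'key'
  Word 4: 'rabbit'
  Word 5: 'under'
  Word 6: 'warm'
  Word 7: 'cat'
  Word 8: 'tree'
  Word 9: 'city'
  Word 10: 'happy'
  Word 11: 'often'
  Word 12: 'rarely'
  Word 13: 'bought'
Total words: 13

13


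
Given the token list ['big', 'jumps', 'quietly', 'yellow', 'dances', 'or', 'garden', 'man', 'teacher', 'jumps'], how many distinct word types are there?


Listing all tokens and tracking unique types:
  Token 1: 'big' -> NEW (unique so far: 1)
  Token 2: 'jumps' -> NEW (unique so far: 2)
  Token 3: 'quietly' -> NEW (unique so far: 3)
  Token 4: 'yellow' -> NEW (unique so far: 4)
  Token 5: 'dances' -> NEW (unique so far: 5)
  Token 6: 'or' -> NEW (unique so far: 6)
  Token 7: 'garden' -> NEW (unique so far: 7)
  Token 8: 'man' -> NEW (unique so far: 8)
  Token 9: 'teacher' -> NEW (unique so far: 9)
  Token 10: 'jumps' -> duplicate (unique so far: 9)
Unique types: ('big', 'dances', 'garden', 'jumps', 'man', 'or', 'quietly', 'teacher', 'yellow')
Vocabulary size: 9

9


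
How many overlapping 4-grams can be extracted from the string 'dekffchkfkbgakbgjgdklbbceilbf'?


String 'dekffchkfkbgakbgjgdklbbceilbf' has length L = 29.
Number of overlapping n-grams = L - n + 1
Substituting: 29 - 4 + 1 = 26

26


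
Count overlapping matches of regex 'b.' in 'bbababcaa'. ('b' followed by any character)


Pattern: b. means 'b' followed by any character.
Scanning 'bbababcaa' position-by-position:
  Pos 0: window 'bb' -> MATCH
  Pos 1: window 'ba' -> MATCH
  Pos 2: window 'ab' -> no
  Pos 3: window 'ba' -> MATCH
  Pos 4: window 'ab' -> no
  Pos 5: window 'bc' -> MATCH
  Pos 6: window 'ca' -> no
  Pos 7: window 'aa' -> no
  Pos 8: window 'a' -> no
Total matches: 4

4


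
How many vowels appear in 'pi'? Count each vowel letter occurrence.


Scanning each character of 'pi':
  Position 1: 'p' -> consonant (running count: 0)
  Position 2: 'i' -> vowel (running count: 1)
Total vowels: 1

1


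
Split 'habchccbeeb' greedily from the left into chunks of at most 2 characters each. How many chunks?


'habchccbeeb' has 11 characters.
Chunking with max size 2:
  Chunk 1: 'ha' (positions 0-1)
  Chunk 2: 'bc' (positions 2-3)
  Chunk 3: 'hc' (positions 4-5)
  Chunk 4: 'cb' (positions 6-7)
  Chunk 5: 'ee' (positions 8-9)
  Chunk 6: 'b' (positions 10-10)
Total chunks: ceil(11 / 2) = 6

6


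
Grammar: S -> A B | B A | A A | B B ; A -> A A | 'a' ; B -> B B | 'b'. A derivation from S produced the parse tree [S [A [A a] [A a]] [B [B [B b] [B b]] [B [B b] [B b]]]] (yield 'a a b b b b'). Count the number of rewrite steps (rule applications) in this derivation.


Every bracketed nonterminal node [X ...] in the tree is produced by exactly one rule application.
Reading the tree off as a leftmost derivation:
  Step 1: S  =>  A B   (applied S -> A B)
  Step 2: A B  =>  A A B   (applied A -> A A)
  Step 3: A A B  =>  a A B   (applied A -> a)
  Step 4: a A B  =>  a a B   (applied A -> a)
  Step 5: a a B  =>  a a B B   (applied B -> B B)
  Step 6: a a B B  =>  a a B B B   (applied B -> B B)
  Step 7: a a B B B  =>  a a b B B   (applied B -> b)
  Step 8: a a b B B  =>  a a b b B   (applied B -> b)
  Step 9: a a b b B  =>  a a b b B B   (applied B -> B B)
  Step 10: a a b b B B  =>  a a b b b B   (applied B -> b)
  Step 11: a a b b b B  =>  a a b b b b   (applied B -> b)
Final yield: a a b b b b
Total rewrite steps: 11

11


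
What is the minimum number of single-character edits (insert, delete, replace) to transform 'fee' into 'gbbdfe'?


Building DP table for s1='fee' (len 3) and s2='gbbdfe' (len 6):
       g  b  b  d  f  e
    0  1  2  3  4  5  6
  f 1  1  2  3  4  4  5
  e 2  2  2  3  4  5  4
  e 3  3  3  3  4  5  5
Edit distance = dp[3][6] = 5

5


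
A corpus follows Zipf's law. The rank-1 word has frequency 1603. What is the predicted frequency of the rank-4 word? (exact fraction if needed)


Zipf's law: freq(rank) = f1 / rank
f1 = 1603, rank = 4
freq = 1603 / 4
GCD(1603, 4) = 1
Simplified: 1603/4

1603/4


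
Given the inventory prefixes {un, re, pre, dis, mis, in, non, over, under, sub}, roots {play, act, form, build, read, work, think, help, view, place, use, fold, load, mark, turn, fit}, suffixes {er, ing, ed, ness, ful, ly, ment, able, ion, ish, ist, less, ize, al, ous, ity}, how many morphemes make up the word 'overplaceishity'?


Segmenting 'overplaceishity' against the inventory:
  'over' -> prefix (morpheme 1)
  'place' -> root (morpheme 2)
  'ish' -> suffix (morpheme 3)
  'ity' -> suffix (morpheme 4)
Total morphemes: 4

4


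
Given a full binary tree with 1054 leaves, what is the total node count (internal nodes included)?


Leaf nodes (terminals): 1054
Internal nodes = n - 1 = 1054 - 1 = 1053
Total = leaves + internal = 1054 + 1053 = 2107

2107


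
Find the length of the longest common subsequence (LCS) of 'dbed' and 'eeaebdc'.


DP table for LCS of 'dbed' and 'eeaebdc':
       e  e  a  e  b  d  c
    0  0  0  0  0  0  0  0
  d 0  0  0  0  0  0  1  1
  b 0  0  0  0  0  1  1  1
  e 0  1  1  1  1  1  1  1
  d 0  1  1  1  1  1  2  2
LCS: 'bd'
LCS length = 2

2


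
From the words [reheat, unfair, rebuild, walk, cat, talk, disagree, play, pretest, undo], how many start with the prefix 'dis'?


Checking each word for prefix 'dis':
  'reheat' -> no (count: 0)
  'unfair' -> no (count: 0)
  'rebuild' -> no (count: 0)
  'walk' -> no (count: 0)
  'cat' -> no (count: 0)
  'talk' -> no (count: 0)
  'disagree' -> YES, starts with 'dis' (count: 1)
  'play' -> no (count: 1)
  'pretest' -> no (count: 1)
  'undo' -> no (count: 1)
Total with prefix 'dis': 1

1


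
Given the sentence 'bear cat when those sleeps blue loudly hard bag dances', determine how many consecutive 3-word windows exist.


Word trigrams from [10] words:
  Trigram 1: (bear cat when)
  Trigram 2: (cat when those)
  Trigram 3: (when those sleeps)
  Trigram 4: (those sleeps blue)
  Trigram 5: (sleeps blue loudly)
  Trigram 6: (blue loudly hard)
  Trigram 7: (loudly hard bag)
  Trigram 8: (hard bag dances)
Total word trigrams: 10 - 2 = 8

8


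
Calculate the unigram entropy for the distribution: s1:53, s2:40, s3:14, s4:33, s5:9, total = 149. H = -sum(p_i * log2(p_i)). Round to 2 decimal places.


Computing entropy H = -sum(p_i * log2(p_i)):
  s1: p = 53/149 = 0.3557, -p*log2(p) = 0.5304
  s2: p = 40/149 = 0.2685, -p*log2(p) = 0.5093
  s3: p = 14/149 = 0.0940, -p*log2(p) = 0.3206
  s4: p = 33/149 = 0.2215, -p*log2(p) = 0.4817
  s5: p = 9/149 = 0.0604, -p*log2(p) = 0.2446
H = sum of terms = 2.0866
Rounded to 2 decimals: 2.09

2.09


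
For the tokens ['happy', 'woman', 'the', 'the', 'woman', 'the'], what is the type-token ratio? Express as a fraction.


Tokens: 6
Unique types: ('happy', 'the', 'woman') = 3
TTR = 3/6
Simplify: divide both by 3 -> 1/2
TTR = 1/2

1/2


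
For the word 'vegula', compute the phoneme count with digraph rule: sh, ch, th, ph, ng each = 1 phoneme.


Parsing 'vegula' greedily, digraphs first:
  'v' -> consonant phoneme (phonemes so far: 1)
  'e' -> vowel phoneme (phonemes so far: 2)
  'g' -> consonant phoneme (phonemes so far: 3)
  'u' -> vowel phoneme (phonemes so far: 4)
  'l' -> consonant phoneme (phonemes so far: 5)
  'a' -> vowel phoneme (phonemes so far: 6)
Total phonemes: 6

6


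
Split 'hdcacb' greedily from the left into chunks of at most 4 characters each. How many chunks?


'hdcacb' has 6 characters.
Chunking with max size 4:
  Chunk 1: 'hdca' (positions 0-3)
  Chunk 2: 'cb' (positions 4-5)
Total chunks: ceil(6 / 4) = 2

2


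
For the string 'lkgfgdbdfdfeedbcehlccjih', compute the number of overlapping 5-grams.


String 'lkgfgdbdfdfeedbcehlccjih' has length L = 24.
Number of overlapping n-grams = L - n + 1
Substituting: 24 - 5 + 1 = 20

20


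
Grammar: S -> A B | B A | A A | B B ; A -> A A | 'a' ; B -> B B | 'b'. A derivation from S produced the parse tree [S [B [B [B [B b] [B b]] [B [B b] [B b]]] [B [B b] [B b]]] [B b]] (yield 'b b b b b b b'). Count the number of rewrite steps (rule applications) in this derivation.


Every bracketed nonterminal node [X ...] in the tree is produced by exactly one rule application.
Reading the tree off as a leftmost derivation:
  Step 1: S  =>  B B   (applied S -> B B)
  Step 2: B B  =>  B B B   (applied B -> B B)
  Step 3: B B B  =>  B B B B   (applied B -> B B)
  Step 4: B B B B  =>  B B B B B   (applied B -> B B)
  Step 5: B B B B B  =>  b B B B B   (applied B -> b)
  Step 6: b B B B B  =>  b b B B B   (applied B -> b)
  Step 7: b b B B B  =>  b b B B B B   (applied B -> B B)
  Step 8: b b B B B B  =>  b b b B B B   (applied B -> b)
  Step 9: b b b B B B  =>  b b b b B B   (applied B -> b)
  Step 10: b b b b B B  =>  b b b b B B B   (applied B -> B B)
  Step 11: b b b b B B B  =>  b b b b b B B   (applied B -> b)
  Step 12: b b b b b B B  =>  b b b b b b B   (applied B -> b)
  Step 13: b b b b b b B  =>  b b b b b b b   (applied B -> b)
Final yield: b b b b b b b
Total rewrite steps: 13

13


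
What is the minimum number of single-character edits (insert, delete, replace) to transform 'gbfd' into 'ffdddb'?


Building DP table for s1='gbfd' (len 4) and s2='ffdddb' (len 6):
       f  f  d  d  d  b
    0  1  2  3  4  5  6
  g 1  1  2  3  4  5  6
  b 2  2  2  3  4  5  5
  f 3  2  2  3  4  5  6
  d 4  3  3  2  3  4  5
Edit distance = dp[4][6] = 5

5


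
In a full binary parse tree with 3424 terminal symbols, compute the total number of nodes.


Leaf nodes (terminals): 3424
Internal nodes = n - 1 = 3424 - 1 = 3423
Total = leaves + internal = 3424 + 3423 = 6847

6847


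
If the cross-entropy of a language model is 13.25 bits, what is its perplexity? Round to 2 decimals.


Perplexity formula: PP = 2^H
H = 13.25
PP = 2^13.25
Decompose: 2^13.25 = 2^13 * 2^0.25
2^13 = 8192, 2^0.25 ~ 1.1892071
PP ~ 8192 * 1.1892071 = 9741.9845632
Rounded to 2 decimals: 9741.98

9741.98


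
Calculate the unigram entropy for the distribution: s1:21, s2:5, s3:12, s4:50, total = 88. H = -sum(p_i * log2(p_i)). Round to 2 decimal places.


Computing entropy H = -sum(p_i * log2(p_i)):
  s1: p = 21/88 = 0.2386, -p*log2(p) = 0.4933
  s2: p = 5/88 = 0.0568, -p*log2(p) = 0.2351
  s3: p = 12/88 = 0.1364, -p*log2(p) = 0.3920
  s4: p = 50/88 = 0.5682, -p*log2(p) = 0.4634
H = sum of terms = 1.5838
Rounded to 2 decimals: 1.58

1.58


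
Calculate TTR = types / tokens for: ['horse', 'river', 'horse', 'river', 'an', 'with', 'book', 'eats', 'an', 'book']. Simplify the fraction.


Tokens: 10
Unique types: ('an', 'book', 'eats', 'horse', 'river', 'with') = 6
TTR = 6/10
Simplify: divide both by 2 -> 3/5
TTR = 3/5

3/5


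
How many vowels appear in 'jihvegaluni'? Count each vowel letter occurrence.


Scanning each character of 'jihvegaluni':
  Position 1: 'j' -> consonant (running count: 0)
  Position 2: 'i' -> vowel (running count: 1)
  Position 3: 'h' -> consonant (running count: 1)
  Position 4: 'v' -> consonant (running count: 1)
  Position 5: 'e' -> vowel (running count: 2)
  Position 6: 'g' -> consonant (running count: 2)
  Position 7: 'a' -> vowel (running count: 3)
  Position 8: 'l' -> consonant (running count: 3)
  Position 9: 'u' -> vowel (running count: 4)
  Position 10: 'n' -> consonant (running count: 4)
  Position 11: 'i' -> vowel (running count: 5)
Total vowels: 5

5


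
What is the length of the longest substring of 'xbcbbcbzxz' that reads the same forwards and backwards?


Scanning 'xbcbbcbzxz' for palindromic substrings.
Substring at positions 1-6: 'bcbbcb'.
Check: reverse('bcbbcb') = 'bcbbcb' -> palindrome confirmed.
Neighbouring characters ('x' / 'z') break symmetry, so it cannot extend further.
No longer palindromic substring exists; longest length = 6

6


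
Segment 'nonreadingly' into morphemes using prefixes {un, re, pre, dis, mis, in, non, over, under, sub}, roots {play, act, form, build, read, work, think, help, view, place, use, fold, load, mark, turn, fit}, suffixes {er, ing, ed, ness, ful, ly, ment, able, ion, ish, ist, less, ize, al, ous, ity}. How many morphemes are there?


Segmenting 'nonreadingly' against the inventory:
  'non' -> prefix (morpheme 1)
  'read' -> root (morpheme 2)
  'ing' -> suffix (morpheme 3)
  'ly' -> suffix (morpheme 4)
Total morphemes: 4

4


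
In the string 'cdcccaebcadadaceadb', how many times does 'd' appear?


Scanning 'cdcccaebcadadaceadb' for 'd':
  Position 1: 'd' -> MATCH (count: 1)
  Position 10: 'd' -> MATCH (count: 2)
  Position 12: 'd' -> MATCH (count: 3)
  Position 17: 'd' -> MATCH (count: 4)
Total occurrences of 'd': 4

4


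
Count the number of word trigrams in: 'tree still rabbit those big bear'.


Word trigrams from [6] words:
  Trigram 1: (tree still rabbit)
  Trigram 2: (still rabbit those)
  Trigram 3: (rabbit those big)
  Trigram 4: (those big bear)
Total word trigrams: 6 - 2 = 4

4


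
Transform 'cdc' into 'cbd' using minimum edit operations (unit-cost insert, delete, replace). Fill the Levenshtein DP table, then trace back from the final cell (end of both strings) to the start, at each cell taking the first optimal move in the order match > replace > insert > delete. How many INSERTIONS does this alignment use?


Edit distance = 2. Backtracking from cell (3, 3) with preference match > replace > insert > delete,
then listing the resulting alignment 'cdc' -> 'cbd' left to right:
  Step 1: keep 'c'
  Step 2: replace d->b
  Step 3: replace c->d
Total insertions: 0

0


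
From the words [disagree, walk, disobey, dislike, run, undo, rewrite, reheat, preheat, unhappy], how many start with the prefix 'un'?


Checking each word for prefix 'un':
  'disagree' -> no (count: 0)
  'walk' -> no (count: 0)
  'disobey' -> no (count: 0)
  'dislike' -> no (count: 0)
  'run' -> no (count: 0)
  'undo' -> YES, starts with 'un' (count: 1)
  'rewrite' -> no (count: 1)
  'reheat' -> no (count: 1)
  'preheat' -> no (count: 1)
  'unhappy' -> YES, starts with 'un' (count: 2)
Total with prefix 'un': 2

2


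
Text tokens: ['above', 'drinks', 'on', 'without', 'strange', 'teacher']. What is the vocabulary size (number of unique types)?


Listing all tokens and tracking unique types:
  Token 1: 'above' -> NEW (unique so far: 1)
  Token 2: 'drinks' -> NEW (unique so far: 2)
  Token 3: 'on' -> NEW (unique so far: 3)
  Token 4: 'without' -> NEW (unique so far: 4)
  Token 5: 'strange' -> NEW (unique so far: 5)
  Token 6: 'teacher' -> NEW (unique so far: 6)
Unique types: ('above', 'drinks', 'on', 'strange', 'teacher', 'without')
Vocabulary size: 6

6


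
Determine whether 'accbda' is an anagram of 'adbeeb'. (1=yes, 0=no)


Sort characters of 'accbda': 'aabccd'
Sort characters of 'adbeeb': 'abbdee'
Sorted forms differ -> they are NOT anagrams
Result: 0

0


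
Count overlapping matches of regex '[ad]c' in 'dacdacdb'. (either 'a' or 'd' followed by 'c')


Pattern: [ad]c means either 'a' or 'd' followed by 'c'.
Scanning 'dacdacdb' position-by-position:
  Pos 0: window 'da' -> no
  Pos 1: window 'ac' -> MATCH
  Pos 2: window 'cd' -> no
  Pos 3: window 'da' -> no
  Pos 4: window 'ac' -> MATCH
  Pos 5: window 'cd' -> no
  Pos 6: window 'db' -> no
  Pos 7: window 'b' -> no
Total matches: 2

2


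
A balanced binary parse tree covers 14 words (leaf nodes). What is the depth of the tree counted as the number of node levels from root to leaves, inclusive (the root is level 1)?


In a balanced binary tree with n leaves the deepest leaf is ceil(log2(n)) edges below the root,
so counting node levels inclusive of root and leaves gives ceil(log2(n)) + 1 levels.
log2(14) = 3.8074
ceil(3.8074) = 4
levels = 4 + 1 = 5

5


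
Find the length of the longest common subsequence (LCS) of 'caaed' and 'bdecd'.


DP table for LCS of 'caaed' and 'bdecd':
       b  d  e  c  d
    0  0  0  0  0  0
  c 0  0  0  0  1  1
  a 0  0  0  0  1  1
  a 0  0  0  0  1  1
  e 0  0  0  1  1  1
  d 0  0  1  1  1  2
LCS: 'cd'
LCS length = 2

2


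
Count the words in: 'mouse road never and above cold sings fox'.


Counting words by splitting on spaces:
  Word 1: 'mouse'
  Word 2: 'road'
  Word 3: 'never'
  Word 4: 'and'
  Word 5: 'above'
  Word 6: 'cold'
  Word 7: 'sings'
  Word 8: 'fox'
Total words: 8

8


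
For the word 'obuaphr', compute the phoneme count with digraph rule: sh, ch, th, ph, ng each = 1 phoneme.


Parsing 'obuaphr' greedily, digraphs first:
  'o' -> vowel phoneme (phonemes so far: 1)
  'b' -> consonant phoneme (phonemes so far: 2)
  'u' -> vowel phoneme (phonemes so far: 3)
  'a' -> vowel phoneme (phonemes so far: 4)
  'ph' -> digraph (1 consonant phoneme) (phonemes so far: 5)
  'r' -> consonant phoneme (phonemes so far: 6)
Total phonemes: 6

6


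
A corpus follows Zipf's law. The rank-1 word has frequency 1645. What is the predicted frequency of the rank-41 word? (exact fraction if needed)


Zipf's law: freq(rank) = f1 / rank
f1 = 1645, rank = 41
freq = 1645 / 41
GCD(1645, 41) = 1
Simplified: 1645/41

1645/41


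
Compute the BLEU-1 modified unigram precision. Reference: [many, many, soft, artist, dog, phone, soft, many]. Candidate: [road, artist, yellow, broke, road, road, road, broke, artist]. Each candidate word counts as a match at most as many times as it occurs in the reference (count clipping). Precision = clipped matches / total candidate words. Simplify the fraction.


Reference word counts: {'artist': 1, 'dog': 1, 'many': 3, 'phone': 1, 'soft': 2}
Checking each candidate word (with clipping):
  'road' -> not in reference -> no match (matches: 0)
  'artist' -> in reference (ref count 1, used 1/1) -> match (matches: 1)
  'yellow' -> not in reference -> no match (matches: 1)
  'broke' -> not in reference -> no match (matches: 1)
  'road' -> not in reference -> no match (matches: 1)
  'road' -> not in reference -> no match (matches: 1)
  'road' -> not in reference -> no match (matches: 1)
  'broke' -> not in reference -> no match (matches: 1)
  'artist' -> ref count 1 already used up (1/1) -> clipped, no match (matches: 1)
Clipped matches: 1, Candidate length: 9
Precision = 1/9

1/9


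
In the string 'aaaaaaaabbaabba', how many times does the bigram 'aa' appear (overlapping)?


Scanning 'aaaaaaaabbaabba' for bigram 'aa':
  Position 0: 'aa' -> MATCH
  Position 1: 'aa' -> MATCH
  Position 2: 'aa' -> MATCH
  Position 3: 'aa' -> MATCH
  Position 4: 'aa' -> MATCH
  Position 5: 'aa' -> MATCH
  Position 6: 'aa' -> MATCH
  Position 7: 'ab' -> no
  Position 8: 'bb' -> no
  Position 9: 'ba' -> no
  Position 10: 'aa' -> MATCH
  Position 11: 'ab' -> no
  Position 12: 'bb' -> no
  Position 13: 'ba' -> no
Total matches: 8

8


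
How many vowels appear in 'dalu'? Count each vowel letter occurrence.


Scanning each character of 'dalu':
  Position 1: 'd' -> consonant (running count: 0)
  Position 2: 'a' -> vowel (running count: 1)
  Position 3: 'l' -> consonant (running count: 1)
  Position 4: 'u' -> vowel (running count: 2)
Total vowels: 2

2
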